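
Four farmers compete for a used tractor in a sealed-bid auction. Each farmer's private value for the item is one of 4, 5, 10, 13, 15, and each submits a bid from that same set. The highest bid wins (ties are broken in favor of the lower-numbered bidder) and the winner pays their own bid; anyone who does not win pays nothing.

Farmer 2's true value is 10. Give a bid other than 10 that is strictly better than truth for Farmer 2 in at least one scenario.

5

Suppose Farmer 1 bids 4, Farmer 3 bids 4 and Farmer 4 bids 4.
Bid 10: wins, pays 10, utility 10 - 10 = 0.
Bid 5: wins, pays 5, utility 10 - 5 = 5.
So bidding 5 beats truth here (5 > 0).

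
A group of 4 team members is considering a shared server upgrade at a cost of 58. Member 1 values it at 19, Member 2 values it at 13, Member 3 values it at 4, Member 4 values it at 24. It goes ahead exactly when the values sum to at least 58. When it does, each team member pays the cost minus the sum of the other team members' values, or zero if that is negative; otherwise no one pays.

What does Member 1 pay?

Total value 60 ≥ cost 58, so the project is built.
The other team members' values sum to 41.
Cost minus that sum is 58 - 41 = 17.

17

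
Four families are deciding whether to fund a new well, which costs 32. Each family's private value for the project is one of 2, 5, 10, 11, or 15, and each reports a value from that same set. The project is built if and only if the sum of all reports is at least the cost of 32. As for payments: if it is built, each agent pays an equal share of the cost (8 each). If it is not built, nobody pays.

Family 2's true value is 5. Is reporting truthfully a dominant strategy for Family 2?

Consider the case where Family 1 reports 2, Family 3 reports 10 and Family 4 reports 15.
Truthful report 5: project built, pays 8, utility 5 - 8 = -3.
Report 2 instead: project not built, utility 0.
Since 0 > -3, reporting 2 is strictly better here, so truthful reporting is not dominant.

No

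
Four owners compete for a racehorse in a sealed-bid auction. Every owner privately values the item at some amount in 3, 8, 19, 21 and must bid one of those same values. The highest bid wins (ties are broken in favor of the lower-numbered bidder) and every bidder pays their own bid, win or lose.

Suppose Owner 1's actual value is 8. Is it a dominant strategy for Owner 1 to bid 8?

Consider the case where Owner 2 bids 3, Owner 3 bids 3 and Owner 4 bids 3.
Truthful bid 8: wins, pays 8, utility 8 - 8 = 0.
Bid 3 instead: wins, pays 3, utility 8 - 3 = 5.
Since 5 > 0, bidding 3 is strictly better here, so truthful bidding is not dominant.

No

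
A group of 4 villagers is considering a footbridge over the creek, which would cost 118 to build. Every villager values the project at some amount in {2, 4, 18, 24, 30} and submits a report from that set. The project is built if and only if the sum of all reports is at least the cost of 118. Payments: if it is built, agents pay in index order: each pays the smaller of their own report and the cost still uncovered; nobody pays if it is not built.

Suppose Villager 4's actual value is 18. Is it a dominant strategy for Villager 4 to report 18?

Check each profile of the others' reports and compare truth against every alternative report.
Others report (2, 2, 2): truth gives 0, best alternative gives 0.
Others report (2, 2, 4): truth gives 0, best alternative gives 0.
Others report (2, 2, 18): truth gives 0, best alternative gives 0.
Others report (2, 2, 24): truth gives 0, best alternative gives 0.
Others report (2, 2, 30): truth gives 0, best alternative gives 0.
Others report (2, 4, 2): truth gives 0, best alternative gives 0.
(Remaining 119 profiles checked similarly; truth is weakly best in each.)
In every case the truthful report is at least as good as any alternative, so it is a dominant strategy.

Yes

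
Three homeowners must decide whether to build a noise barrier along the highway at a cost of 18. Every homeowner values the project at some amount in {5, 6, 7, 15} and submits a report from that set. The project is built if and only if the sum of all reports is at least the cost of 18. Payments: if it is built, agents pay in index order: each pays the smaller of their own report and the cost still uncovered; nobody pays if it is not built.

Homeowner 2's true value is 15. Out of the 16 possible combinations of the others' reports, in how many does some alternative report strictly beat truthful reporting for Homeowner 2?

Others report (5, 6): truth gives 2; report 7 gives 8 > 2. Violating.
Others report (5, 7): truth gives 2; report 6 gives 9 > 2. Violating.
Others report (5, 15): truth gives 2; report 5 gives 10 > 2. Violating.
Others report (6, 5): truth gives 3; report 7 gives 8 > 3. Violating.
Others report (5, 5): truth gives 2; no alternative beats it.
Others report (15, 5): truth gives 12; no alternative beats it.
(Checking all 16 profiles: 11 have a profitable deviation, 5 do not.)

11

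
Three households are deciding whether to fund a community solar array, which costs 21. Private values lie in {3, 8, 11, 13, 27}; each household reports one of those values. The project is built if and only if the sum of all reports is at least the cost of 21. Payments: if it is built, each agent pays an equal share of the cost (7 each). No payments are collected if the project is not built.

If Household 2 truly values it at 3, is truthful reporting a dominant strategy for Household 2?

Yes

Check each profile of the others' reports and compare truth against every alternative report.
Others report (3, 11): truth gives 0, best alternative gives -4.
Others report (3, 13): truth gives 0, best alternative gives -4.
Others report (8, 8): truth gives 0, best alternative gives -4.
Others report (11, 3): truth gives 0, best alternative gives -4.
Others report (13, 3): truth gives 0, best alternative gives -4.
Others report (3, 27): truth gives -4, best alternative gives -4.
(Remaining 19 profiles checked similarly; truth is weakly best in each.)
In every case the truthful report is at least as good as any alternative, so it is a dominant strategy.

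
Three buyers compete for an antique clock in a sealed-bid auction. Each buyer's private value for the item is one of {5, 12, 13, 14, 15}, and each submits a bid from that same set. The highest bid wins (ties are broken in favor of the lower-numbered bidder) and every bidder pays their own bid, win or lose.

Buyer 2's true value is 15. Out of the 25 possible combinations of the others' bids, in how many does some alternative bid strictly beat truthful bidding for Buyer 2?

17

Others bid (5, 5): truth gives 0; bid 12 gives 3 > 0. Violating.
Others bid (5, 12): truth gives 0; bid 12 gives 3 > 0. Violating.
Others bid (5, 13): truth gives 0; bid 13 gives 2 > 0. Violating.
Others bid (5, 14): truth gives 0; bid 14 gives 1 > 0. Violating.
Others bid (5, 15): truth gives 0; no alternative beats it.
Others bid (12, 15): truth gives 0; no alternative beats it.
(Checking all 25 profiles: 17 have a profitable deviation, 8 do not.)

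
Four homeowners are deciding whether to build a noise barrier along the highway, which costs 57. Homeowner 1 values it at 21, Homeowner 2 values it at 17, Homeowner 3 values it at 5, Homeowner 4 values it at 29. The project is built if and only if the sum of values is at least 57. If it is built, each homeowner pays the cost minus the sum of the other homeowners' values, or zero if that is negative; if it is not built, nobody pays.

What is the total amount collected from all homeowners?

Total value 72 ≥ cost 57, so it is built.
Homeowner 1: others sum to 51; max(0, 57 - 51) = 6.
Homeowner 2: others sum to 55; max(0, 57 - 55) = 2.
Homeowner 3: others sum to 67; max(0, 57 - 67) = 0.
Homeowner 4: others sum to 43; max(0, 57 - 43) = 14.
Total collected = 6 + 2 + 0 + 14 = 22.

22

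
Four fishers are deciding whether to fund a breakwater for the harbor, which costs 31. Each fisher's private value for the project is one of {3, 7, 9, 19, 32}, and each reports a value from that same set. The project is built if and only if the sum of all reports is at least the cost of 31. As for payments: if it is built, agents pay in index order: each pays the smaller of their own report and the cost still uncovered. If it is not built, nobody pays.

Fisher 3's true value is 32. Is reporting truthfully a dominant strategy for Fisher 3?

Consider the case where Fisher 1 reports 3, Fisher 2 reports 3 and Fisher 4 reports 7.
Truthful report 32: project built, pays 25, utility 32 - 25 = 7.
Report 19 instead: project built, pays 19, utility 32 - 19 = 13.
Since 13 > 7, reporting 19 is strictly better here, so truthful reporting is not dominant.

No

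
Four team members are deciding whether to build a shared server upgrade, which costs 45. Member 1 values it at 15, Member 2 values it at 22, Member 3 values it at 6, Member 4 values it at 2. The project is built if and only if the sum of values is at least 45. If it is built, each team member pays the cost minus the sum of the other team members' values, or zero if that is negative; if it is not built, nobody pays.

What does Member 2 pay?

Total value 45 ≥ cost 45, so the project is built.
The other team members' values sum to 23.
Cost minus that sum is 45 - 23 = 22.

22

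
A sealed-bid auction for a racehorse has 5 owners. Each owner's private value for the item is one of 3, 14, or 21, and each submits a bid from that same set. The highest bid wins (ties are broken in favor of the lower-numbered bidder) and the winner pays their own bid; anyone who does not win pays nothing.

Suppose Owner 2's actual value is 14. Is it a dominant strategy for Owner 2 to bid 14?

Yes

Check each profile of the others' bids and compare truth against every alternative bid.
Others bid (3, 3, 3, 3): truth gives 0, best alternative gives 0.
Others bid (3, 3, 3, 14): truth gives 0, best alternative gives 0.
Others bid (3, 3, 3, 21): truth gives 0, best alternative gives 0.
Others bid (3, 3, 14, 3): truth gives 0, best alternative gives 0.
Others bid (3, 3, 14, 14): truth gives 0, best alternative gives 0.
Others bid (3, 3, 14, 21): truth gives 0, best alternative gives 0.
(Remaining 75 profiles checked similarly; truth is weakly best in each.)
In every case the truthful bid is at least as good as any alternative, so it is a dominant strategy.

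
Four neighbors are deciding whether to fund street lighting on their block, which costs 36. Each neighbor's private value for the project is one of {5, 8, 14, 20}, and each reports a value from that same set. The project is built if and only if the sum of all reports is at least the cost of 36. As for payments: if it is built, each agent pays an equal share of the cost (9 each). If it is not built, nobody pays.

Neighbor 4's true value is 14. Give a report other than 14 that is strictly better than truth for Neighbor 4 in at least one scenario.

Suppose Neighbor 1 reports 5, Neighbor 2 reports 5 and Neighbor 3 reports 8.
Report 14: project not built, utility 0.
Report 20: project built, pays 9, utility 14 - 9 = 5.
So reporting 20 beats truth here (5 > 0).

20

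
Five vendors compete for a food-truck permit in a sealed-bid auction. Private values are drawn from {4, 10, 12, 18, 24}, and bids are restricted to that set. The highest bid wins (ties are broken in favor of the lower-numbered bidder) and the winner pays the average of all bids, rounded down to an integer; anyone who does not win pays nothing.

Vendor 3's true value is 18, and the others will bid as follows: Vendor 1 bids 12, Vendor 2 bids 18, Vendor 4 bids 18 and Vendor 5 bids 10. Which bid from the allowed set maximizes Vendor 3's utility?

Bid 4: loses, pays 0, utility 0.
Bid 10: loses, pays 0, utility 0.
Bid 12: loses, pays 0, utility 0.
Bid 18: loses, pays 0, utility 0.
Bid 24: wins, pays 16, utility 18 - 16 = 2.
The best choice is 24 with utility 2.

24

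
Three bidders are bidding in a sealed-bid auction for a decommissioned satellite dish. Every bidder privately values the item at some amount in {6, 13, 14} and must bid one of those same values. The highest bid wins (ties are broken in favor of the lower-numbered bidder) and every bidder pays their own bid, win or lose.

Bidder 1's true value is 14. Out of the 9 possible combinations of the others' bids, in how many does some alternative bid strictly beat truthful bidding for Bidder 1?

4

Others bid (6, 6): truth gives 0; bid 6 gives 8 > 0. Violating.
Others bid (6, 13): truth gives 0; bid 13 gives 1 > 0. Violating.
Others bid (13, 6): truth gives 0; bid 13 gives 1 > 0. Violating.
Others bid (13, 13): truth gives 0; bid 13 gives 1 > 0. Violating.
Others bid (6, 14): truth gives 0; no alternative beats it.
Others bid (13, 14): truth gives 0; no alternative beats it.
(Checking all 9 profiles: 4 have a profitable deviation, 5 do not.)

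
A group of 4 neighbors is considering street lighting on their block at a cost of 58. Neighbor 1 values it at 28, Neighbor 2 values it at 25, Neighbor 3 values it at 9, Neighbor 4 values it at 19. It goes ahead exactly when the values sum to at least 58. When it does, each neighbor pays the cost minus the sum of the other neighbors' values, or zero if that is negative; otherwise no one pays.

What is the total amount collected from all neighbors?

7

Total value 81 ≥ cost 58, so it is built.
Neighbor 1: others sum to 53; max(0, 58 - 53) = 5.
Neighbor 2: others sum to 56; max(0, 58 - 56) = 2.
Neighbor 3: others sum to 72; max(0, 58 - 72) = 0.
Neighbor 4: others sum to 62; max(0, 58 - 62) = 0.
Total collected = 5 + 2 + 0 + 0 = 7.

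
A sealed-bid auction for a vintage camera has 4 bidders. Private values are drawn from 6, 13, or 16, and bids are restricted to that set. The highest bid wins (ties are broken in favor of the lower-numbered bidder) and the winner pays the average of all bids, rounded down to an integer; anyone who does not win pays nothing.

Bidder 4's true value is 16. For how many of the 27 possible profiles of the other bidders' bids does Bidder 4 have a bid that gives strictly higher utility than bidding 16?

1

Others bid (6, 6, 6): truth gives 8; bid 13 gives 9 > 8. Violating.
Others bid (6, 6, 13): truth gives 6; no alternative beats it.
Others bid (6, 6, 16): truth gives 0; no alternative beats it.
(Checking all 27 profiles: 1 has a profitable deviation, 26 do not.)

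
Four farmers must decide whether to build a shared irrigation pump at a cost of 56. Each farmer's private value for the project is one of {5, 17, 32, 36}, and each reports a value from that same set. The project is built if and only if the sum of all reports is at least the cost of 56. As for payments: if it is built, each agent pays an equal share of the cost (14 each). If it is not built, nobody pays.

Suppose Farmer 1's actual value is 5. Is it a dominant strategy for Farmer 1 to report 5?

Yes

Check each profile of the others' reports and compare truth against every alternative report.
Others report (5, 5, 32): truth gives 0, best alternative gives -9.
Others report (5, 5, 36): truth gives 0, best alternative gives -9.
Others report (5, 17, 17): truth gives 0, best alternative gives -9.
Others report (5, 32, 5): truth gives 0, best alternative gives -9.
Others report (5, 36, 5): truth gives 0, best alternative gives -9.
Others report (17, 5, 17): truth gives 0, best alternative gives -9.
(Remaining 58 profiles checked similarly; truth is weakly best in each.)
In every case the truthful report is at least as good as any alternative, so it is a dominant strategy.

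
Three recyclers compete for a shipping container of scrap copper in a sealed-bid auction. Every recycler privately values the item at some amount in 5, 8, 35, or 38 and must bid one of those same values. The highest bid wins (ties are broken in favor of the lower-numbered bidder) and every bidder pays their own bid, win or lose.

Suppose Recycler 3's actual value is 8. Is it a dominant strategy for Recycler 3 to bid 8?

No

Consider the case where Recycler 1 bids 5 and Recycler 2 bids 8.
Truthful bid 8: loses but pays 8, utility -8.
Bid 5 instead: loses but pays 5, utility -5.
Since -5 > -8, bidding 5 is strictly better here, so truthful bidding is not dominant.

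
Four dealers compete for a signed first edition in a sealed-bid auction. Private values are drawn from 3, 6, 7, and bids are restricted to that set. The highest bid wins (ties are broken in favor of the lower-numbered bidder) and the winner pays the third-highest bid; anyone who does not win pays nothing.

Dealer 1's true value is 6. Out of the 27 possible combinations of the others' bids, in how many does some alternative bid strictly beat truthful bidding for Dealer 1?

Others bid (3, 3, 7): truth gives 0; bid 7 gives 3 > 0. Violating.
Others bid (3, 7, 3): truth gives 0; bid 7 gives 3 > 0. Violating.
Others bid (7, 3, 3): truth gives 0; bid 7 gives 3 > 0. Violating.
Others bid (3, 3, 3): truth gives 3; no alternative beats it.
Others bid (3, 3, 6): truth gives 3; no alternative beats it.
(Checking all 27 profiles: 3 have a profitable deviation, 24 do not.)

3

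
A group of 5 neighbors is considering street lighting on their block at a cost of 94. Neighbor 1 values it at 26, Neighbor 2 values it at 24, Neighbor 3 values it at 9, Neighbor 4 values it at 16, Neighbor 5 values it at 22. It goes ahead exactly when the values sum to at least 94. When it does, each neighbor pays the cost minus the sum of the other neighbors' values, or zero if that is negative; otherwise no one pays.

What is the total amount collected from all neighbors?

82

Total value 97 ≥ cost 94, so it is built.
Neighbor 1: others sum to 71; max(0, 94 - 71) = 23.
Neighbor 2: others sum to 73; max(0, 94 - 73) = 21.
Neighbor 3: others sum to 88; max(0, 94 - 88) = 6.
Neighbor 4: others sum to 81; max(0, 94 - 81) = 13.
Neighbor 5: others sum to 75; max(0, 94 - 75) = 19.
Total collected = 23 + 21 + 6 + 13 + 19 = 82.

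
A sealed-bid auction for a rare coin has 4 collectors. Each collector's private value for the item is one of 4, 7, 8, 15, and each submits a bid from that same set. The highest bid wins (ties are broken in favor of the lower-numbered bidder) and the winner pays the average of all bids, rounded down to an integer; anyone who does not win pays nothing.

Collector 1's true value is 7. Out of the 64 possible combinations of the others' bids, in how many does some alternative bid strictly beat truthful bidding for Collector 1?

9

Others bid (4, 4, 8): truth gives 0; bid 8 gives 1 > 0. Violating.
Others bid (4, 7, 8): truth gives 0; bid 8 gives 1 > 0. Violating.
Others bid (4, 8, 4): truth gives 0; bid 8 gives 1 > 0. Violating.
Others bid (4, 8, 7): truth gives 0; bid 8 gives 1 > 0. Violating.
Others bid (4, 4, 4): truth gives 3; no alternative beats it.
Others bid (4, 4, 7): truth gives 2; no alternative beats it.
(Checking all 64 profiles: 9 have a profitable deviation, 55 do not.)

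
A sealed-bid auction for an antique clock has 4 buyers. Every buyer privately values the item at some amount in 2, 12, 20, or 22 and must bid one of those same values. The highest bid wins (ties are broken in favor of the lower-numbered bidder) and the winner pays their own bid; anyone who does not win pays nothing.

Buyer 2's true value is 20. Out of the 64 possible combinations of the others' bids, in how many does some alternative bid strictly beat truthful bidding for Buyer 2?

Others bid (2, 2, 2): truth gives 0; bid 12 gives 8 > 0. Violating.
Others bid (2, 2, 12): truth gives 0; bid 12 gives 8 > 0. Violating.
Others bid (2, 12, 2): truth gives 0; bid 12 gives 8 > 0. Violating.
Others bid (2, 12, 12): truth gives 0; bid 12 gives 8 > 0. Violating.
Others bid (2, 2, 20): truth gives 0; no alternative beats it.
Others bid (2, 2, 22): truth gives 0; no alternative beats it.
(Checking all 64 profiles: 4 have a profitable deviation, 60 do not.)

4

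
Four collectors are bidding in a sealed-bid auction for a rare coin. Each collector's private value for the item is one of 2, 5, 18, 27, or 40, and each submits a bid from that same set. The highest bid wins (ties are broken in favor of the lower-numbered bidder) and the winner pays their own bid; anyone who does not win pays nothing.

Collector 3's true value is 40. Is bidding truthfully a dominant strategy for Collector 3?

No

Consider the case where Collector 1 bids 2, Collector 2 bids 2 and Collector 4 bids 2.
Truthful bid 40: wins, pays 40, utility 40 - 40 = 0.
Bid 5 instead: wins, pays 5, utility 40 - 5 = 35.
Since 35 > 0, bidding 5 is strictly better here, so truthful bidding is not dominant.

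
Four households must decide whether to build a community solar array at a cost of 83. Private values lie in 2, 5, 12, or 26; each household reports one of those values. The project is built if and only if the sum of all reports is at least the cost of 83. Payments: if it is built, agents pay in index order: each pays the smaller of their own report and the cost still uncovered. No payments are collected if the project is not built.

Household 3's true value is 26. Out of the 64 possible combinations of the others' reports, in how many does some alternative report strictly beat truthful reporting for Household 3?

Others report (26, 26, 26): truth gives 0; report 5 gives 21 > 0. Violating.
Others report (2, 2, 2): truth gives 0; no alternative beats it.
Others report (2, 2, 5): truth gives 0; no alternative beats it.
(Checking all 64 profiles: 1 has a profitable deviation, 63 do not.)

1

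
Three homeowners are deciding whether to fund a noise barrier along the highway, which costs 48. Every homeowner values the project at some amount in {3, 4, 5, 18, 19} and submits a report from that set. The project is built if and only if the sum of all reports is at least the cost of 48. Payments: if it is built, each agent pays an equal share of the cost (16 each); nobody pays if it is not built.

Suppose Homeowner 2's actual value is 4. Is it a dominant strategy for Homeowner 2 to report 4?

Yes

Check each profile of the others' reports and compare truth against every alternative report.
Others report (3, 3): truth gives 0, best alternative gives 0.
Others report (3, 4): truth gives 0, best alternative gives 0.
Others report (3, 5): truth gives 0, best alternative gives 0.
Others report (3, 18): truth gives 0, best alternative gives 0.
Others report (3, 19): truth gives 0, best alternative gives 0.
Others report (4, 3): truth gives 0, best alternative gives 0.
(Remaining 19 profiles checked similarly; truth is weakly best in each.)
In every case the truthful report is at least as good as any alternative, so it is a dominant strategy.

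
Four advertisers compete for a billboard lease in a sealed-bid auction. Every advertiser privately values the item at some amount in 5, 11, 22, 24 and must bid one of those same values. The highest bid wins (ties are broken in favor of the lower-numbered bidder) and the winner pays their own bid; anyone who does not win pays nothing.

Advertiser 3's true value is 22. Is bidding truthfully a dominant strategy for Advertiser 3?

Consider the case where Advertiser 1 bids 5, Advertiser 2 bids 5 and Advertiser 4 bids 5.
Truthful bid 22: wins, pays 22, utility 22 - 22 = 0.
Bid 11 instead: wins, pays 11, utility 22 - 11 = 11.
Since 11 > 0, bidding 11 is strictly better here, so truthful bidding is not dominant.

No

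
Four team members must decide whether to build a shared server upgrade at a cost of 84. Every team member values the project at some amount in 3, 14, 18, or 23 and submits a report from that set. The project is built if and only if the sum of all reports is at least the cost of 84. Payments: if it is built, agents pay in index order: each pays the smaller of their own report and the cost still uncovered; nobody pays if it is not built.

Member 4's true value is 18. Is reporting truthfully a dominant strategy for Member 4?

Yes

Check each profile of the others' reports and compare truth against every alternative report.
Others report (23, 23, 23): truth gives 3, best alternative gives 3.
Others report (3, 3, 3): truth gives 0, best alternative gives 0.
Others report (3, 3, 14): truth gives 0, best alternative gives 0.
Others report (3, 3, 18): truth gives 0, best alternative gives 0.
Others report (3, 3, 23): truth gives 0, best alternative gives 0.
Others report (3, 14, 3): truth gives 0, best alternative gives 0.
(Remaining 58 profiles checked similarly; truth is weakly best in each.)
In every case the truthful report is at least as good as any alternative, so it is a dominant strategy.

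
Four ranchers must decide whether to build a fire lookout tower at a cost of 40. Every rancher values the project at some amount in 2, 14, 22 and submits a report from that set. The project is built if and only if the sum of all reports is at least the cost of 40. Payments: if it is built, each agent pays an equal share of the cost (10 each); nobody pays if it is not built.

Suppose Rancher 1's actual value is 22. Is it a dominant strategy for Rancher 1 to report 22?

Check each profile of the others' reports and compare truth against every alternative report.
Others report (2, 2, 14): truth gives 12, best alternative gives 0.
Others report (2, 14, 2): truth gives 12, best alternative gives 0.
Others report (14, 2, 2): truth gives 12, best alternative gives 0.
Others report (2, 2, 22): truth gives 12, best alternative gives 12.
Others report (2, 14, 14): truth gives 12, best alternative gives 12.
Others report (2, 14, 22): truth gives 12, best alternative gives 12.
(Remaining 21 profiles checked similarly; truth is weakly best in each.)
In every case the truthful report is at least as good as any alternative, so it is a dominant strategy.

Yes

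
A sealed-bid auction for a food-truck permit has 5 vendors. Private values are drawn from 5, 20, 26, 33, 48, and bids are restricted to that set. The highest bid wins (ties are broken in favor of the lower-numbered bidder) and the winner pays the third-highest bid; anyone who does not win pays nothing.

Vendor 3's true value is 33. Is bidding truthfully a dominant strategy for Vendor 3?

Consider the case where Vendor 1 bids 5, Vendor 2 bids 5, Vendor 4 bids 5 and Vendor 5 bids 48.
Truthful bid 33: loses, pays 0, utility 0.
Bid 48 instead: wins, pays 5, utility 33 - 5 = 28.
Since 28 > 0, bidding 48 is strictly better here, so truthful bidding is not dominant.

No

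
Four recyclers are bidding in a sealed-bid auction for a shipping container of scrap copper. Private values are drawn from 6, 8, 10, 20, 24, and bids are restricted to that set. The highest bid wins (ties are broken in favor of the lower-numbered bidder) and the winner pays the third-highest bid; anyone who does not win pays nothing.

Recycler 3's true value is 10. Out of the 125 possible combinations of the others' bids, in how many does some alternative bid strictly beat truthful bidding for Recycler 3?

Others bid (6, 6, 20): truth gives 0; bid 20 gives 4 > 0. Violating.
Others bid (6, 6, 24): truth gives 0; bid 24 gives 4 > 0. Violating.
Others bid (6, 8, 20): truth gives 0; bid 20 gives 2 > 0. Violating.
Others bid (6, 8, 24): truth gives 0; bid 24 gives 2 > 0. Violating.
Others bid (6, 6, 6): truth gives 4; no alternative beats it.
Others bid (6, 6, 8): truth gives 4; no alternative beats it.
(Checking all 125 profiles: 24 have a profitable deviation, 101 do not.)

24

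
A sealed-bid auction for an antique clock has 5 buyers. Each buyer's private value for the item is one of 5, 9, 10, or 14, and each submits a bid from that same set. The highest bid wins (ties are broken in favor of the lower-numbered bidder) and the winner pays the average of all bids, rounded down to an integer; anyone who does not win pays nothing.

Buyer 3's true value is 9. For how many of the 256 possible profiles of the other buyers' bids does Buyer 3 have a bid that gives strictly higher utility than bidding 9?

Others bid (5, 5, 5, 10): truth gives 0; bid 10 gives 2 > 0. Violating.
Others bid (5, 5, 5, 14): truth gives 0; bid 14 gives 1 > 0. Violating.
Others bid (5, 5, 9, 10): truth gives 0; bid 10 gives 2 > 0. Violating.
Others bid (5, 5, 10, 5): truth gives 0; bid 10 gives 2 > 0. Violating.
Others bid (5, 5, 5, 5): truth gives 4; no alternative beats it.
Others bid (5, 5, 5, 9): truth gives 3; no alternative beats it.
(Checking all 256 profiles: 43 have a profitable deviation, 213 do not.)

43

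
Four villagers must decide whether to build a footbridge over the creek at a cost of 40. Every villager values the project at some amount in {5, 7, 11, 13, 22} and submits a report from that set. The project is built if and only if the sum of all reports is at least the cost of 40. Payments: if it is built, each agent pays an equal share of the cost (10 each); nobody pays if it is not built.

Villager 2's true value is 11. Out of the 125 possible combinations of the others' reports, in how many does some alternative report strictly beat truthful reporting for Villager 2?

31

Others report (5, 5, 11): truth gives 0; report 22 gives 1 > 0. Violating.
Others report (5, 5, 13): truth gives 0; report 22 gives 1 > 0. Violating.
Others report (5, 7, 7): truth gives 0; report 22 gives 1 > 0. Violating.
Others report (5, 7, 11): truth gives 0; report 22 gives 1 > 0. Violating.
Others report (5, 5, 5): truth gives 0; no alternative beats it.
Others report (5, 5, 7): truth gives 0; no alternative beats it.
(Checking all 125 profiles: 31 have a profitable deviation, 94 do not.)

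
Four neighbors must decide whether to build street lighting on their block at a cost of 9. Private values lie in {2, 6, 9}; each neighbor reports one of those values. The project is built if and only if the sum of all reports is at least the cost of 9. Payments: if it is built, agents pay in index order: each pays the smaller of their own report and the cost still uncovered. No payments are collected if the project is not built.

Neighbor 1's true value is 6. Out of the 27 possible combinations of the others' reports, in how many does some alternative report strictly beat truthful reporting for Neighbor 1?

26

Others report (2, 2, 6): truth gives 0; report 2 gives 4 > 0. Violating.
Others report (2, 2, 9): truth gives 0; report 2 gives 4 > 0. Violating.
Others report (2, 6, 2): truth gives 0; report 2 gives 4 > 0. Violating.
Others report (2, 6, 6): truth gives 0; report 2 gives 4 > 0. Violating.
Others report (2, 2, 2): truth gives 0; no alternative beats it.
(Checking all 27 profiles: 26 have a profitable deviation, 1 does not.)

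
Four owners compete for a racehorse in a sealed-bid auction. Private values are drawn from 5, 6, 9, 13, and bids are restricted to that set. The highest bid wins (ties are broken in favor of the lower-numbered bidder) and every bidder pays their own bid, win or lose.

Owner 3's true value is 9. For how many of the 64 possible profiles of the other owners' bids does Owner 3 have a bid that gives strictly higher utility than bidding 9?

54

Others bid (5, 5, 5): truth gives 0; bid 6 gives 3 > 0. Violating.
Others bid (5, 5, 6): truth gives 0; bid 6 gives 3 > 0. Violating.
Others bid (5, 5, 13): truth gives -9; bid 13 gives -4 > -9. Violating.
Others bid (5, 6, 13): truth gives -9; bid 13 gives -4 > -9. Violating.
Others bid (5, 5, 9): truth gives 0; no alternative beats it.
Others bid (5, 6, 5): truth gives 0; no alternative beats it.
(Checking all 64 profiles: 54 have a profitable deviation, 10 do not.)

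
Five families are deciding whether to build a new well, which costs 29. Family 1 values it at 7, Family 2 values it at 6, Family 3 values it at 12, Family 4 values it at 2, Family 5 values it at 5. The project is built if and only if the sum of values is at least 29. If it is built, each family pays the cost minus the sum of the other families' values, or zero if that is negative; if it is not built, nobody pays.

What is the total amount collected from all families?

Total value 32 ≥ cost 29, so it is built.
Family 1: others sum to 25; max(0, 29 - 25) = 4.
Family 2: others sum to 26; max(0, 29 - 26) = 3.
Family 3: others sum to 20; max(0, 29 - 20) = 9.
Family 4: others sum to 30; max(0, 29 - 30) = 0.
Family 5: others sum to 27; max(0, 29 - 27) = 2.
Total collected = 4 + 3 + 9 + 0 + 2 = 18.

18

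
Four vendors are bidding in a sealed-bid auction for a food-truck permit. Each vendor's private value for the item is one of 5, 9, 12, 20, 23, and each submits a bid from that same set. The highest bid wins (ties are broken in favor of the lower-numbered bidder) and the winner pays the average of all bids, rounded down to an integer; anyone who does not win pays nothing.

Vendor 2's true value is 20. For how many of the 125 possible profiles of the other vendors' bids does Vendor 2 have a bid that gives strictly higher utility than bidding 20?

Others bid (5, 5, 5): truth gives 12; bid 9 gives 14 > 12. Violating.
Others bid (5, 5, 9): truth gives 11; bid 9 gives 13 > 11. Violating.
Others bid (5, 5, 12): truth gives 10; bid 12 gives 12 > 10. Violating.
Others bid (5, 5, 23): truth gives 0; bid 23 gives 6 > 0. Violating.
Others bid (5, 5, 20): truth gives 8; no alternative beats it.
Others bid (5, 9, 20): truth gives 7; no alternative beats it.
(Checking all 125 profiles: 65 have a profitable deviation, 60 do not.)

65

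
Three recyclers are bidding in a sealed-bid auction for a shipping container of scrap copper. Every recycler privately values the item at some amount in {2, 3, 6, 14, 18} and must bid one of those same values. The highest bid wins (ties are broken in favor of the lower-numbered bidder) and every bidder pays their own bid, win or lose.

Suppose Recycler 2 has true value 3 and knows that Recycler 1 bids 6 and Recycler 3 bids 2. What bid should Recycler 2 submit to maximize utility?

Bid 2: loses but pays 2, utility -2.
Bid 3: loses but pays 3, utility -3.
Bid 6: loses but pays 6, utility -6.
Bid 14: wins, pays 14, utility 3 - 14 = -11.
Bid 18: wins, pays 18, utility 3 - 18 = -15.
The best choice is 2 with utility -2.

2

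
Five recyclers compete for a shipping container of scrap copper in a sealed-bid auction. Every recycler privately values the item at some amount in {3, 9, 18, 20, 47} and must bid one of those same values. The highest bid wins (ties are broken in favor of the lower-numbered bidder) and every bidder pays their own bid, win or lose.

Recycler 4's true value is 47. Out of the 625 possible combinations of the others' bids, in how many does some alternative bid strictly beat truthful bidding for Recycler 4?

413

Others bid (3, 3, 3, 3): truth gives 0; bid 9 gives 38 > 0. Violating.
Others bid (3, 3, 3, 9): truth gives 0; bid 9 gives 38 > 0. Violating.
Others bid (3, 3, 3, 18): truth gives 0; bid 18 gives 29 > 0. Violating.
Others bid (3, 3, 3, 20): truth gives 0; bid 20 gives 27 > 0. Violating.
Others bid (3, 3, 3, 47): truth gives 0; no alternative beats it.
Others bid (3, 3, 9, 47): truth gives 0; no alternative beats it.
(Checking all 625 profiles: 413 have a profitable deviation, 212 do not.)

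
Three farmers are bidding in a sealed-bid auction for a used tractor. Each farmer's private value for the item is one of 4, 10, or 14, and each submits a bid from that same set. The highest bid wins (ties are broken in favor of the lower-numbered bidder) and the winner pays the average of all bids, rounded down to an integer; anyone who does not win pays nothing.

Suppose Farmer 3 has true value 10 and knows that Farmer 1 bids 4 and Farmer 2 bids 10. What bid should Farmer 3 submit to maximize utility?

14

Bid 4: loses, pays 0, utility 0.
Bid 10: loses, pays 0, utility 0.
Bid 14: wins, pays 9, utility 10 - 9 = 1.
The best choice is 14 with utility 1.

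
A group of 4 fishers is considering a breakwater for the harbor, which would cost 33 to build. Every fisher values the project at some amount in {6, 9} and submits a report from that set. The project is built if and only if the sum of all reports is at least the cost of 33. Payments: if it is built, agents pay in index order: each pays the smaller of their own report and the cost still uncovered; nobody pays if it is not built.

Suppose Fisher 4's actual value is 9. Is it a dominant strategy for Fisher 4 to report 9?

Yes

Check each profile of the others' reports and compare truth against every alternative report.
Others report (9, 9, 9): truth gives 3, best alternative gives 3.
Others report (6, 6, 6): truth gives 0, best alternative gives 0.
Others report (6, 6, 9): truth gives 0, best alternative gives 0.
Others report (6, 9, 6): truth gives 0, best alternative gives 0.
Others report (6, 9, 9): truth gives 0, best alternative gives 0.
Others report (9, 6, 6): truth gives 0, best alternative gives 0.
(Remaining 2 profiles checked similarly; truth is weakly best in each.)
In every case the truthful report is at least as good as any alternative, so it is a dominant strategy.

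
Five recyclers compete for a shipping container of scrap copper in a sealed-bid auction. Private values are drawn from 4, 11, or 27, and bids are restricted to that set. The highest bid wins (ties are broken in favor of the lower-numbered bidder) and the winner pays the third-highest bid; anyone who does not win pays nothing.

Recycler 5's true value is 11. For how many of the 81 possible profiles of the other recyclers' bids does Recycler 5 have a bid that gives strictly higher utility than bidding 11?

Others bid (4, 4, 4, 11): truth gives 0; bid 27 gives 7 > 0. Violating.
Others bid (4, 4, 11, 4): truth gives 0; bid 27 gives 7 > 0. Violating.
Others bid (4, 11, 4, 4): truth gives 0; bid 27 gives 7 > 0. Violating.
Others bid (11, 4, 4, 4): truth gives 0; bid 27 gives 7 > 0. Violating.
Others bid (4, 4, 4, 4): truth gives 7; no alternative beats it.
Others bid (4, 4, 4, 27): truth gives 0; no alternative beats it.
(Checking all 81 profiles: 4 have a profitable deviation, 77 do not.)

4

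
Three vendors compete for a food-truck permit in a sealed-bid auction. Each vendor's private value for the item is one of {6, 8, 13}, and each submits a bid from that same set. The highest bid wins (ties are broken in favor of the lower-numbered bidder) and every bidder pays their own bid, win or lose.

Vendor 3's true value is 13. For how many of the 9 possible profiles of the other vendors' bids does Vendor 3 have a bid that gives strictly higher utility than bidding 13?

Others bid (6, 6): truth gives 0; bid 8 gives 5 > 0. Violating.
Others bid (6, 13): truth gives -13; bid 6 gives -6 > -13. Violating.
Others bid (8, 13): truth gives -13; bid 6 gives -6 > -13. Violating.
Others bid (13, 6): truth gives -13; bid 6 gives -6 > -13. Violating.
Others bid (6, 8): truth gives 0; no alternative beats it.
Others bid (8, 6): truth gives 0; no alternative beats it.
(Checking all 9 profiles: 6 have a profitable deviation, 3 do not.)

6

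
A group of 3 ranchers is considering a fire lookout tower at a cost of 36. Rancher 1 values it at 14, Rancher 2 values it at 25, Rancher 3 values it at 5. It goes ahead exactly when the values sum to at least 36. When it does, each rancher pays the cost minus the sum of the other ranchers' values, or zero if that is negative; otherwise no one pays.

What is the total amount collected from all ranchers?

Total value 44 ≥ cost 36, so it is built.
Rancher 1: others sum to 30; max(0, 36 - 30) = 6.
Rancher 2: others sum to 19; max(0, 36 - 19) = 17.
Rancher 3: others sum to 39; max(0, 36 - 39) = 0.
Total collected = 6 + 17 + 0 = 23.

23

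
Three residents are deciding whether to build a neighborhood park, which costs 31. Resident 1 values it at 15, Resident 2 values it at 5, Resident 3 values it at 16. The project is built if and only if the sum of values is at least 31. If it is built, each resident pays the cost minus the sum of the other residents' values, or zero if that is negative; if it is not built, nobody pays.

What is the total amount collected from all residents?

21

Total value 36 ≥ cost 31, so it is built.
Resident 1: others sum to 21; max(0, 31 - 21) = 10.
Resident 2: others sum to 31; max(0, 31 - 31) = 0.
Resident 3: others sum to 20; max(0, 31 - 20) = 11.
Total collected = 10 + 0 + 11 = 21.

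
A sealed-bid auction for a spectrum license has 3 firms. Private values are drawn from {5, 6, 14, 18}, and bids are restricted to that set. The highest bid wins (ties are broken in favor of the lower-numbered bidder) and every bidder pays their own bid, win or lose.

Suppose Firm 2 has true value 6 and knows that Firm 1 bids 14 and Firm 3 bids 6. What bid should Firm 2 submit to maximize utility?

5

Bid 5: loses but pays 5, utility -5.
Bid 6: loses but pays 6, utility -6.
Bid 14: loses but pays 14, utility -14.
Bid 18: wins, pays 18, utility 6 - 18 = -12.
The best choice is 5 with utility -5.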